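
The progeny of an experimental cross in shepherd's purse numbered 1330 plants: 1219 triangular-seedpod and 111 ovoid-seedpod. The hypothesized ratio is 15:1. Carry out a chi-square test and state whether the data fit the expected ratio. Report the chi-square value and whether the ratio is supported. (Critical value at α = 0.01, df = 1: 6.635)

9.971; not consistent

Total ratio parts = 16. Expected numbers out of 1330:
  triangular-seedpod: 1330 × 15/16 = 1246.875
  ovoid-seedpod: 1330 × 1/16 = 83.125
χ² = Σ (O − E)² / E
  triangular-seedpod: (1219 − 1246.875)² / 1246.875 = 0.6232
  ovoid-seedpod: (111 − 83.125)² / 83.125 = 9.3476
χ² = 0.6232 + 9.3476 = 9.9708 ≈ 9.971
Degrees of freedom = 2 − 1 = 1; critical value at α = 0.01 is 6.635.
Since 9.971 > 6.635, we reject the null hypothesis — the data do not fit the 15:1 ratio.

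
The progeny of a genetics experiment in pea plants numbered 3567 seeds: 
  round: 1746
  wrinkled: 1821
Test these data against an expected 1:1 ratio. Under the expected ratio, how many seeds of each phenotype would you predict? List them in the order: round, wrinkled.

1783.5, 1783.5

The 1:1 ratio has 2 parts, so with N = 3567 the expected counts are:
  round: 3567 × 1/2 = 1783.5
  wrinkled: 3567 × 1/2 = 1783.5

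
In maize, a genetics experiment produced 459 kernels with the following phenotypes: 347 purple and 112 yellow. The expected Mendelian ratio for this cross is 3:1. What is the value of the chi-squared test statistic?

0.088

Total ratio parts = 4. Expected numbers out of 459:
  purple: 459 × 3/4 = 344.25
  yellow: 459 × 1/4 = 114.75
χ² = Σ (O − E)² / E
  purple: (347 − 344.25)² / 344.25 = 0.0220
  yellow: (112 − 114.75)² / 114.75 = 0.0659
χ² = 0.0220 + 0.0659 = 0.0879 ≈ 0.088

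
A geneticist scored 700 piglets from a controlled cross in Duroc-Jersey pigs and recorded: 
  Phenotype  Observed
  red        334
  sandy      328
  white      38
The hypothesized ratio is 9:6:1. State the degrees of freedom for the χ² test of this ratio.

2

A goodness-of-fit test with 3 phenotype classes has df = 3 − 1 = 2.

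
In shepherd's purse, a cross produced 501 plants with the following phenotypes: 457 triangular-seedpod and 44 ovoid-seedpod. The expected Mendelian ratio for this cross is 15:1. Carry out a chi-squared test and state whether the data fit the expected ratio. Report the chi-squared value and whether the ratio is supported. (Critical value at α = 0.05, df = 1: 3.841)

5.484; not consistent

Total ratio parts = 16. Expected numbers out of 501:
  triangular-seedpod: 501 × 15/16 = 469.6875
  ovoid-seedpod: 501 × 1/16 = 31.3125
χ² = Σ (O − E)² / E
  triangular-seedpod: (457 − 469.6875)² / 469.6875 = 0.3427
  ovoid-seedpod: (44 − 31.3125)² / 31.3125 = 5.1408
χ² = 0.3427 + 5.1408 = 5.4835 ≈ 5.484
Degrees of freedom = 2 − 1 = 1; critical value at α = 0.05 is 3.841.
Since 5.484 > 3.841, we reject the null hypothesis — the data do not fit the 15:1 ratio.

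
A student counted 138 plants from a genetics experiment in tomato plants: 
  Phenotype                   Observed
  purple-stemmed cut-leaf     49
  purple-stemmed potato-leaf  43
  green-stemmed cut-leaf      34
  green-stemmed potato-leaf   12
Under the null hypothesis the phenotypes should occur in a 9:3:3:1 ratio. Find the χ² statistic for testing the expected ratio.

25.762

Total ratio parts = 16. Expected numbers out of 138:
  purple-stemmed cut-leaf: 138 × 9/16 = 77.625
  purple-stemmed potato-leaf: 138 × 3/16 = 25.875
  green-stemmed cut-leaf: 138 × 3/16 = 25.875
  green-stemmed potato-leaf: 138 × 1/16 = 8.625
χ² = Σ (O − E)² / E
  purple-stemmed cut-leaf: (49 − 77.625)² / 77.625 = 10.5558
  purple-stemmed potato-leaf: (43 − 25.875)² / 25.875 = 11.3339
  green-stemmed cut-leaf: (34 − 25.875)² / 25.875 = 2.5513
  green-stemmed potato-leaf: (12 − 8.625)² / 8.625 = 1.3207
χ² = 10.5558 + 11.3339 + 2.5513 + 1.3207 = 25.7617 ≈ 25.762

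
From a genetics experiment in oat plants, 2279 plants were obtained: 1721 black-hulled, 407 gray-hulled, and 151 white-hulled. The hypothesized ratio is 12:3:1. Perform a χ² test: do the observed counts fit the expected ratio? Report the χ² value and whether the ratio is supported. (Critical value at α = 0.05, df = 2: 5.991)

1.561; consistent

Under the 12:3:1 hypothesis (Σ ratio = 16, N = 2279):
  black-hulled: 2279 × 12/16 = 1709.25
  gray-hulled: 2279 × 3/16 = 427.3125
  white-hulled: 2279 × 1/16 = 142.4375
χ² = Σ (O − E)² / E
  black-hulled: (1721 − 1709.25)² / 1709.25 = 0.0808
  gray-hulled: (407 − 427.3125)² / 427.3125 = 0.9656
  white-hulled: (151 − 142.4375)² / 142.4375 = 0.5147
χ² = 0.0808 + 0.9656 + 0.5147 = 1.5611 ≈ 1.561
Degrees of freedom = 3 − 1 = 2; critical value at α = 0.05 is 5.991.
Since 1.561 < 5.991, we fail to reject the null hypothesis — the data are consistent with the 12:3:1 ratio.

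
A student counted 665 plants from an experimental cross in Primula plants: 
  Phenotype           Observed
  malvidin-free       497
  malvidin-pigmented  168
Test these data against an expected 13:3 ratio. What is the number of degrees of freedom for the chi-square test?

A goodness-of-fit test with 2 phenotype classes has df = 2 − 1 = 1.

1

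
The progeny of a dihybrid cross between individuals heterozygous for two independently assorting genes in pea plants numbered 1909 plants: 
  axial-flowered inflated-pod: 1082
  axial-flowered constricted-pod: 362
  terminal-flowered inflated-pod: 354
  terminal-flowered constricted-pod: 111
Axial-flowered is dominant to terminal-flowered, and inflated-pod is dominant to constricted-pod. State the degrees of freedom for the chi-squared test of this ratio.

3

A dihybrid F₂ with independent assortment and complete dominance at both loci gives a 9:3:3:1 phenotypic ratio.
A goodness-of-fit test with 4 phenotype classes has df = 4 − 1 = 3.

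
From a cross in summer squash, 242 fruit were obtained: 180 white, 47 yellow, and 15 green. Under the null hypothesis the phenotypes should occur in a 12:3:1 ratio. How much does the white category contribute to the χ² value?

0.012

Total ratio parts = 16. Expected numbers out of 242:
  white: 242 × 12/16 = 181.5
  yellow: 242 × 3/16 = 45.375
  green: 242 × 1/16 = 15.125
Contribution of white: (180 − 181.5)² / 181.5 = 0.0124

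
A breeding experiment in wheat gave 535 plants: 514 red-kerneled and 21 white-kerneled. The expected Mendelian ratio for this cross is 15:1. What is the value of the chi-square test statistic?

Total ratio parts = 16. Expected numbers out of 535:
  red-kerneled: 535 × 15/16 = 501.5625
  white-kerneled: 535 × 1/16 = 33.4375
χ² = Σ (O − E)² / E
  red-kerneled: (514 − 501.5625)² / 501.5625 = 0.3084
  white-kerneled: (21 − 33.4375)² / 33.4375 = 4.6263
χ² = 0.3084 + 4.6263 = 4.9347 ≈ 4.935

4.935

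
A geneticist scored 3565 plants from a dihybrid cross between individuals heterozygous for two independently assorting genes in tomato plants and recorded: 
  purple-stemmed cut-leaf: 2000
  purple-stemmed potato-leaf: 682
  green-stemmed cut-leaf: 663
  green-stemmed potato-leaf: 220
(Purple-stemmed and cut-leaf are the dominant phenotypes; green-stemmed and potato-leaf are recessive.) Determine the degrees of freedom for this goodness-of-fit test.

3

A dihybrid F₂ with independent assortment and complete dominance at both loci gives a 9:3:3:1 phenotypic ratio.
A goodness-of-fit test with 4 phenotype classes has df = 4 − 1 = 3.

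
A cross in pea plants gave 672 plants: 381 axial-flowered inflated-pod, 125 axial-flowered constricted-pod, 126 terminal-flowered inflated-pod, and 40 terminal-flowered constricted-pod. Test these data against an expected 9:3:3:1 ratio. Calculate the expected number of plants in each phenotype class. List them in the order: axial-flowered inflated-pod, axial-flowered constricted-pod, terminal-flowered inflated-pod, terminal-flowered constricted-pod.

Expected counts for N = 672 under a 9:3:3:1 ratio (total parts = 16):
  axial-flowered inflated-pod: 672 × 9/16 = 378
  axial-flowered constricted-pod: 672 × 3/16 = 126
  terminal-flowered inflated-pod: 672 × 3/16 = 126
  terminal-flowered constricted-pod: 672 × 1/16 = 42

378, 126, 126, 42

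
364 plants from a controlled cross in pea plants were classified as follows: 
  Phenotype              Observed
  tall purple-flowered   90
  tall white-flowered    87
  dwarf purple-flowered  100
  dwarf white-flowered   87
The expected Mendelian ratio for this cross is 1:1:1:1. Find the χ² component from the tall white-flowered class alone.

0.176

Under the 1:1:1:1 hypothesis (Σ ratio = 4, N = 364):
  tall purple-flowered: 364 × 1/4 = 91
  tall white-flowered: 364 × 1/4 = 91
  dwarf purple-flowered: 364 × 1/4 = 91
  dwarf white-flowered: 364 × 1/4 = 91
Contribution of tall white-flowered: (87 − 91)² / 91 = 0.1758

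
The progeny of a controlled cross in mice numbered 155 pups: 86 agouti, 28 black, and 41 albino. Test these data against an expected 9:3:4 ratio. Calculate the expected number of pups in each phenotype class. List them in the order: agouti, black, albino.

87.1875, 29.0625, 38.75

The 9:3:4 ratio has 16 parts, so with N = 155 the expected counts are:
  agouti: 155 × 9/16 = 87.1875
  black: 155 × 3/16 = 29.0625
  albino: 155 × 4/16 = 38.75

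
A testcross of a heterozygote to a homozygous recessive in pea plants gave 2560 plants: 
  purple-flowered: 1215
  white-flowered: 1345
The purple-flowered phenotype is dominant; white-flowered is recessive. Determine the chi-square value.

A testcross of a heterozygote (Aa × aa) gives a 1:1 phenotypic ratio.
Total ratio parts = 2. Expected numbers out of 2560:
  purple-flowered: 2560 × 1/2 = 1280
  white-flowered: 2560 × 1/2 = 1280
χ² = Σ (O − E)² / E
  purple-flowered: (1215 − 1280)² / 1280 = 3.3008
  white-flowered: (1345 − 1280)² / 1280 = 3.3008
χ² = 3.3008 + 3.3008 = 6.6016 ≈ 6.602

6.602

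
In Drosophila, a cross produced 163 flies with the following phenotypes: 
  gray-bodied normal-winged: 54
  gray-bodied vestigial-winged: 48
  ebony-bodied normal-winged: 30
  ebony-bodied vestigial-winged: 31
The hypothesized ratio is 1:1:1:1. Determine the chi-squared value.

10.767

Total ratio parts = 4. Expected numbers out of 163:
  gray-bodied normal-winged: 163 × 1/4 = 40.75
  gray-bodied vestigial-winged: 163 × 1/4 = 40.75
  ebony-bodied normal-winged: 163 × 1/4 = 40.75
  ebony-bodied vestigial-winged: 163 × 1/4 = 40.75
χ² = Σ (O − E)² / E
  gray-bodied normal-winged: (54 − 40.75)² / 40.75 = 4.3083
  gray-bodied vestigial-winged: (48 − 40.75)² / 40.75 = 1.2899
  ebony-bodied normal-winged: (30 − 40.75)² / 40.75 = 2.8359
  ebony-bodied vestigial-winged: (31 − 40.75)² / 40.75 = 2.3328
χ² = 4.3083 + 1.2899 + 2.8359 + 2.3328 = 10.7669 ≈ 10.767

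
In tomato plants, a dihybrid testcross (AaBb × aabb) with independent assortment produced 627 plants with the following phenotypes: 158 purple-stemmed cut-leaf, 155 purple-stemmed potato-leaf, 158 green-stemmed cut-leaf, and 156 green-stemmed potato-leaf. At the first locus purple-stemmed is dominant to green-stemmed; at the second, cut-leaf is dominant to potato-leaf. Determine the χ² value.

A dihybrid testcross with independent assortment gives a 1:1:1:1 ratio.
Total ratio parts = 4. Expected numbers out of 627:
  purple-stemmed cut-leaf: 627 × 1/4 = 156.75
  purple-stemmed potato-leaf: 627 × 1/4 = 156.75
  green-stemmed cut-leaf: 627 × 1/4 = 156.75
  green-stemmed potato-leaf: 627 × 1/4 = 156.75
χ² = Σ (O − E)² / E
  purple-stemmed cut-leaf: (158 − 156.75)² / 156.75 = 0.0100
  purple-stemmed potato-leaf: (155 − 156.75)² / 156.75 = 0.0195
  green-stemmed cut-leaf: (158 − 156.75)² / 156.75 = 0.0100
  green-stemmed potato-leaf: (156 − 156.75)² / 156.75 = 0.0036
χ² = 0.0100 + 0.0195 + 0.0100 + 0.0036 = 0.0431 ≈ 0.043

0.043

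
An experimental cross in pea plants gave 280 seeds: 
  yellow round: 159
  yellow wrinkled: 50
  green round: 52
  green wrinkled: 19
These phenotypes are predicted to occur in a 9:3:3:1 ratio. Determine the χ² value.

0.267

Under the 9:3:3:1 hypothesis (Σ ratio = 16, N = 280):
  yellow round: 280 × 9/16 = 157.5
  yellow wrinkled: 280 × 3/16 = 52.5
  green round: 280 × 3/16 = 52.5
  green wrinkled: 280 × 1/16 = 17.5
χ² = Σ (O − E)² / E
  yellow round: (159 − 157.5)² / 157.5 = 0.0143
  yellow wrinkled: (50 − 52.5)² / 52.5 = 0.1190
  green round: (52 − 52.5)² / 52.5 = 0.0048
  green wrinkled: (19 − 17.5)² / 17.5 = 0.1286
χ² = 0.0143 + 0.1190 + 0.0048 + 0.1286 = 0.2667 ≈ 0.267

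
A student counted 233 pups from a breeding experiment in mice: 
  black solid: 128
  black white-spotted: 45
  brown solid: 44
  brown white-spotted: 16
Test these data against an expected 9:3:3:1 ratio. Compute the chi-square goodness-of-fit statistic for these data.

Total ratio parts = 16. Expected numbers out of 233:
  black solid: 233 × 9/16 = 131.0625
  black white-spotted: 233 × 3/16 = 43.6875
  brown solid: 233 × 3/16 = 43.6875
  brown white-spotted: 233 × 1/16 = 14.5625
χ² = Σ (O − E)² / E
  black solid: (128 − 131.0625)² / 131.0625 = 0.0716
  black white-spotted: (45 − 43.6875)² / 43.6875 = 0.0394
  brown solid: (44 − 43.6875)² / 43.6875 = 0.0022
  brown white-spotted: (16 − 14.5625)² / 14.5625 = 0.1419
χ² = 0.0716 + 0.0394 + 0.0022 + 0.1419 = 0.2551 ≈ 0.255

0.255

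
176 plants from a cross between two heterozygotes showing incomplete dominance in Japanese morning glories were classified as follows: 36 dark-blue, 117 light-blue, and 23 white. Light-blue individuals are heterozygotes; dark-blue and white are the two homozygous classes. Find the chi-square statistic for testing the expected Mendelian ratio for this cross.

With incomplete dominance, a heterozygote × heterozygote cross gives a 1:2:1 phenotypic ratio.
Expected counts for N = 176 under a 1:2:1 ratio (total parts = 4):
  dark-blue: 176 × 1/4 = 44
  light-blue: 176 × 2/4 = 88
  white: 176 × 1/4 = 44
χ² = Σ (O − E)² / E
  dark-blue: (36 − 44)² / 44 = 1.4545
  light-blue: (117 − 88)² / 88 = 9.5568
  white: (23 − 44)² / 44 = 10.0227
χ² = 1.4545 + 9.5568 + 10.0227 = 21.034

21.034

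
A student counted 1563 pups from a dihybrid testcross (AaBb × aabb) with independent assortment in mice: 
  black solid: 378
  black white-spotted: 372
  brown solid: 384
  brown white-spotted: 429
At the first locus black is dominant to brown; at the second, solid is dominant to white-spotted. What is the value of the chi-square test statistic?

5.177

A dihybrid testcross with independent assortment gives a 1:1:1:1 ratio.
Total ratio parts = 4. Expected numbers out of 1563:
  black solid: 1563 × 1/4 = 390.75
  black white-spotted: 1563 × 1/4 = 390.75
  brown solid: 1563 × 1/4 = 390.75
  brown white-spotted: 1563 × 1/4 = 390.75
χ² = Σ (O − E)² / E
  black solid: (378 − 390.75)² / 390.75 = 0.4160
  black white-spotted: (372 − 390.75)² / 390.75 = 0.8997
  brown solid: (384 − 390.75)² / 390.75 = 0.1166
  brown white-spotted: (429 − 390.75)² / 390.75 = 3.7442
χ² = 0.4160 + 0.8997 + 0.1166 + 3.7442 = 5.1765 ≈ 5.177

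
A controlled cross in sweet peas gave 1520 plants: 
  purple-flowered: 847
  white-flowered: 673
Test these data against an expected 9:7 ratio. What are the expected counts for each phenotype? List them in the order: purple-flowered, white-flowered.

855, 665

Expected counts for N = 1520 under a 9:7 ratio (total parts = 16):
  purple-flowered: 1520 × 9/16 = 855
  white-flowered: 1520 × 7/16 = 665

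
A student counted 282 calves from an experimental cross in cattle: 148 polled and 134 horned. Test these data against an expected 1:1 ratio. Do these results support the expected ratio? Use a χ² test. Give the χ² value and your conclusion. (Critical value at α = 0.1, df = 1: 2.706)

0.695; consistent

Total ratio parts = 2. Expected numbers out of 282:
  polled: 282 × 1/2 = 141
  horned: 282 × 1/2 = 141
χ² = Σ (O − E)² / E
  polled: (148 − 141)² / 141 = 0.3475
  horned: (134 − 141)² / 141 = 0.3475
χ² = 0.3475 + 0.3475 = 0.695
Degrees of freedom = 2 − 1 = 1; critical value at α = 0.1 is 2.706.
Since 0.695 < 2.706, we fail to reject the null hypothesis — the data are consistent with the 1:1 ratio.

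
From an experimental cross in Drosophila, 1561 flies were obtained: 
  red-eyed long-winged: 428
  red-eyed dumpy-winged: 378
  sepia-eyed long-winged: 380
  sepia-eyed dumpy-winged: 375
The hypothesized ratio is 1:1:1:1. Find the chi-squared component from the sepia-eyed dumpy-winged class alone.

Expected counts for N = 1561 under a 1:1:1:1 ratio (total parts = 4):
  red-eyed long-winged: 1561 × 1/4 = 390.25
  red-eyed dumpy-winged: 1561 × 1/4 = 390.25
  sepia-eyed long-winged: 1561 × 1/4 = 390.25
  sepia-eyed dumpy-winged: 1561 × 1/4 = 390.25
Contribution of sepia-eyed dumpy-winged: (375 − 390.25)² / 390.25 = 0.5959

0.596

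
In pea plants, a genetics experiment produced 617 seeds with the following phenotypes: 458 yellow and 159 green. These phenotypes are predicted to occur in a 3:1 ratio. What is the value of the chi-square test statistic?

0.195

Under the 3:1 hypothesis (Σ ratio = 4, N = 617):
  yellow: 617 × 3/4 = 462.75
  green: 617 × 1/4 = 154.25
χ² = Σ (O − E)² / E
  yellow: (458 − 462.75)² / 462.75 = 0.0488
  green: (159 − 154.25)² / 154.25 = 0.1463
χ² = 0.0488 + 0.1463 = 0.1951 ≈ 0.195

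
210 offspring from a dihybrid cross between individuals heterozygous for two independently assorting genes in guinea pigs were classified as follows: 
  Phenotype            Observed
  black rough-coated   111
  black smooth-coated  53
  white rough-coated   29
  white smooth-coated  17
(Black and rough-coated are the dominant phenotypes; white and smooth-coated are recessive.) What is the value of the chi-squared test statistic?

9.022

A dihybrid F₂ with independent assortment and complete dominance at both loci gives a 9:3:3:1 phenotypic ratio.
Under the 9:3:3:1 hypothesis (Σ ratio = 16, N = 210):
  black rough-coated: 210 × 9/16 = 118.125
  black smooth-coated: 210 × 3/16 = 39.375
  white rough-coated: 210 × 3/16 = 39.375
  white smooth-coated: 210 × 1/16 = 13.125
χ² = Σ (O − E)² / E
  black rough-coated: (111 − 118.125)² / 118.125 = 0.4298
  black smooth-coated: (53 − 39.375)² / 39.375 = 4.7147
  white rough-coated: (29 − 39.375)² / 39.375 = 2.7337
  white smooth-coated: (17 − 13.125)² / 13.125 = 1.1440
χ² = 0.4298 + 4.7147 + 2.7337 + 1.1440 = 9.0222 ≈ 9.022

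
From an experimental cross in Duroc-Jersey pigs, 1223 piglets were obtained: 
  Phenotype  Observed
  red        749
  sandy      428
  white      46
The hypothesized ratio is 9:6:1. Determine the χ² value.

Expected counts for N = 1223 under a 9:6:1 ratio (total parts = 16):
  red: 1223 × 9/16 = 687.9375
  sandy: 1223 × 6/16 = 458.625
  white: 1223 × 1/16 = 76.4375
χ² = Σ (O − E)² / E
  red: (749 − 687.9375)² / 687.9375 = 5.4200
  sandy: (428 − 458.625)² / 458.625 = 2.0450
  white: (46 − 76.4375)² / 76.4375 = 12.1202
χ² = 5.4200 + 2.0450 + 12.1202 = 19.5852 ≈ 19.585

19.585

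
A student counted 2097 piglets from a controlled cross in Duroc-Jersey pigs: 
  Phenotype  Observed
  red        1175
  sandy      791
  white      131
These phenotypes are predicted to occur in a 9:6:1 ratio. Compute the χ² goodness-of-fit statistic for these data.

The 9:6:1 ratio has 16 parts, so with N = 2097 the expected counts are:
  red: 2097 × 9/16 = 1179.5625
  sandy: 2097 × 6/16 = 786.375
  white: 2097 × 1/16 = 131.0625
χ² = Σ (O − E)² / E
  red: (1175 − 1179.5625)² / 1179.5625 = 0.0176
  sandy: (791 − 786.375)² / 786.375 = 0.0272
  white: (131 − 131.0625)² / 131.0625 = 0.0000
χ² = 0.0176 + 0.0272 + 0.0000 = 0.0448 ≈ 0.045

0.045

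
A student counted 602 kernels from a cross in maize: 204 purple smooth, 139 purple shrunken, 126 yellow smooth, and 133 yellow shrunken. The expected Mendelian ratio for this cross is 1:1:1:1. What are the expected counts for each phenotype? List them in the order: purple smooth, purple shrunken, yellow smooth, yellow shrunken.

150.5, 150.5, 150.5, 150.5

Total ratio parts = 4. Expected numbers out of 602:
  purple smooth: 602 × 1/4 = 150.5
  purple shrunken: 602 × 1/4 = 150.5
  yellow smooth: 602 × 1/4 = 150.5
  yellow shrunken: 602 × 1/4 = 150.5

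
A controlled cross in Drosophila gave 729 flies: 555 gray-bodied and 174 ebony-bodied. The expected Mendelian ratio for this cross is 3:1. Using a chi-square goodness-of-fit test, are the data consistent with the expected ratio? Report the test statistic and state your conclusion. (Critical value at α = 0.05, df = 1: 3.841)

Total ratio parts = 4. Expected numbers out of 729:
  gray-bodied: 729 × 3/4 = 546.75
  ebony-bodied: 729 × 1/4 = 182.25
χ² = Σ (O − E)² / E
  gray-bodied: (555 − 546.75)² / 546.75 = 0.1245
  ebony-bodied: (174 − 182.25)² / 182.25 = 0.3735
χ² = 0.1245 + 0.3735 = 0.498
Degrees of freedom = 2 − 1 = 1; critical value at α = 0.05 is 3.841.
Since 0.498 < 3.841, we fail to reject the null hypothesis — the data are consistent with the 3:1 ratio.

0.498; consistent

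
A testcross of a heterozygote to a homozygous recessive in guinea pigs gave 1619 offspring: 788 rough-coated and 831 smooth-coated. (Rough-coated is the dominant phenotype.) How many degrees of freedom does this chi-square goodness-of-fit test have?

A testcross of a heterozygote (Aa × aa) gives a 1:1 phenotypic ratio.
A goodness-of-fit test with 2 phenotype classes has df = 2 − 1 = 1.

1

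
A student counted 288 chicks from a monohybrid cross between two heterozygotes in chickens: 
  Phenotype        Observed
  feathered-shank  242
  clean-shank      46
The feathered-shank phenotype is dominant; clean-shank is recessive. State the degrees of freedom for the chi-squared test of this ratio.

1

For a monohybrid cross between heterozygotes with complete dominance, the expected phenotypic ratio is 3:1.
A goodness-of-fit test with 2 phenotype classes has df = 2 − 1 = 1.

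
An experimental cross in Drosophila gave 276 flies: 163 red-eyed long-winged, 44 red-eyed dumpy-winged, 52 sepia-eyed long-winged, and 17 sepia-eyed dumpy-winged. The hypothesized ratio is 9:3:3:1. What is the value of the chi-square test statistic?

1.552

Under the 9:3:3:1 hypothesis (Σ ratio = 16, N = 276):
  red-eyed long-winged: 276 × 9/16 = 155.25
  red-eyed dumpy-winged: 276 × 3/16 = 51.75
  sepia-eyed long-winged: 276 × 3/16 = 51.75
  sepia-eyed dumpy-winged: 276 × 1/16 = 17.25
χ² = Σ (O − E)² / E
  red-eyed long-winged: (163 − 155.25)² / 155.25 = 0.3869
  red-eyed dumpy-winged: (44 − 51.75)² / 51.75 = 1.1606
  sepia-eyed long-winged: (52 − 51.75)² / 51.75 = 0.0012
  sepia-eyed dumpy-winged: (17 − 17.25)² / 17.25 = 0.0036
χ² = 0.3869 + 1.1606 + 0.0012 + 0.0036 = 1.5523 ≈ 1.552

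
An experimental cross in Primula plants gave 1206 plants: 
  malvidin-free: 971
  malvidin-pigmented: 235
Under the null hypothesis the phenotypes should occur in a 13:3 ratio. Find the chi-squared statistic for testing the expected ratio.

The 13:3 ratio has 16 parts, so with N = 1206 the expected counts are:
  malvidin-free: 1206 × 13/16 = 979.875
  malvidin-pigmented: 1206 × 3/16 = 226.125
χ² = Σ (O − E)² / E
  malvidin-free: (971 − 979.875)² / 979.875 = 0.0804
  malvidin-pigmented: (235 − 226.125)² / 226.125 = 0.3483
χ² = 0.0804 + 0.3483 = 0.4287 ≈ 0.429

0.429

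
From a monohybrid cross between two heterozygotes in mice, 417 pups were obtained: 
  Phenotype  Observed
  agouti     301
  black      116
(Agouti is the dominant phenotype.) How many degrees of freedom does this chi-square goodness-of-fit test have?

1

For a monohybrid cross between heterozygotes with complete dominance, the expected phenotypic ratio is 3:1.
A goodness-of-fit test with 2 phenotype classes has df = 2 − 1 = 1.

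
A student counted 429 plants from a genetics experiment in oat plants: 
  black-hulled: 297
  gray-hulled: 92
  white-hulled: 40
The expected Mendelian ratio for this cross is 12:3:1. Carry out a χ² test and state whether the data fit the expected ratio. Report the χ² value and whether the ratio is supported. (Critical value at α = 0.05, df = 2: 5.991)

Under the 12:3:1 hypothesis (Σ ratio = 16, N = 429):
  black-hulled: 429 × 12/16 = 321.75
  gray-hulled: 429 × 3/16 = 80.4375
  white-hulled: 429 × 1/16 = 26.8125
χ² = Σ (O − E)² / E
  black-hulled: (297 − 321.75)² / 321.75 = 1.9038
  gray-hulled: (92 − 80.4375)² / 80.4375 = 1.6621
  white-hulled: (40 − 26.8125)² / 26.8125 = 6.4862
χ² = 1.9038 + 1.6621 + 6.4862 = 10.0521 ≈ 10.052
Degrees of freedom = 3 − 1 = 2; critical value at α = 0.05 is 5.991.
Since 10.052 > 5.991, we reject the null hypothesis — the data do not fit the 12:3:1 ratio.

10.052; not consistent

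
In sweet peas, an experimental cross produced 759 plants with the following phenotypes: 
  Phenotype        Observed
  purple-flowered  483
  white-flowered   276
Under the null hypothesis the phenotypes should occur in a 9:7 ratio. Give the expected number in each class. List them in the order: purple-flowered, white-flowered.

The 9:7 ratio has 16 parts, so with N = 759 the expected counts are:
  purple-flowered: 759 × 9/16 = 426.9375
  white-flowered: 759 × 7/16 = 332.0625

426.9375, 332.0625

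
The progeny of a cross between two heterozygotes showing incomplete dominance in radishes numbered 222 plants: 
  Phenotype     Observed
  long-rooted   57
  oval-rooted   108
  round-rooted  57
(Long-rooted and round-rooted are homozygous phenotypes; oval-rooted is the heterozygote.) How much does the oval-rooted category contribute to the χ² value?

With incomplete dominance, a heterozygote × heterozygote cross gives a 1:2:1 phenotypic ratio.
The 1:2:1 ratio has 4 parts, so with N = 222 the expected counts are:
  long-rooted: 222 × 1/4 = 55.5
  oval-rooted: 222 × 2/4 = 111
  round-rooted: 222 × 1/4 = 55.5
Contribution of oval-rooted: (108 − 111)² / 111 = 0.0811

0.081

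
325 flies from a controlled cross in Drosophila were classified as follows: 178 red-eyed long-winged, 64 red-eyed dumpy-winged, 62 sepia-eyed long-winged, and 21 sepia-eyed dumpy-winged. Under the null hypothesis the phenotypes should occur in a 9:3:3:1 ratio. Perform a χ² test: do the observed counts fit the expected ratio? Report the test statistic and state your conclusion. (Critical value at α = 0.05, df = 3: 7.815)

Expected counts for N = 325 under a 9:3:3:1 ratio (total parts = 16):
  red-eyed long-winged: 325 × 9/16 = 182.8125
  red-eyed dumpy-winged: 325 × 3/16 = 60.9375
  sepia-eyed long-winged: 325 × 3/16 = 60.9375
  sepia-eyed dumpy-winged: 325 × 1/16 = 20.3125
χ² = Σ (O − E)² / E
  red-eyed long-winged: (178 − 182.8125)² / 182.8125 = 0.1267
  red-eyed dumpy-winged: (64 − 60.9375)² / 60.9375 = 0.1539
  sepia-eyed long-winged: (62 − 60.9375)² / 60.9375 = 0.0185
  sepia-eyed dumpy-winged: (21 − 20.3125)² / 20.3125 = 0.0233
χ² = 0.1267 + 0.1539 + 0.0185 + 0.0233 = 0.3224 ≈ 0.322
Degrees of freedom = 4 − 1 = 3; critical value at α = 0.05 is 7.815.
Since 0.322 < 7.815, we fail to reject the null hypothesis — the data are consistent with the 9:3:3:1 ratio.

0.322; consistent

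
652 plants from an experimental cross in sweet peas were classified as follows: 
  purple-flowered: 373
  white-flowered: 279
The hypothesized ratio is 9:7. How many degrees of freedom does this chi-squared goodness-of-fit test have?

A goodness-of-fit test with 2 phenotype classes has df = 2 − 1 = 1.

1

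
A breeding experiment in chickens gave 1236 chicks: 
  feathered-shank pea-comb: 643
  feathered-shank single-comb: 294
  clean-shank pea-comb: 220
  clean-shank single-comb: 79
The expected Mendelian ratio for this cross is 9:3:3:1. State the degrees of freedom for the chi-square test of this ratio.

A goodness-of-fit test with 4 phenotype classes has df = 4 − 1 = 3.

3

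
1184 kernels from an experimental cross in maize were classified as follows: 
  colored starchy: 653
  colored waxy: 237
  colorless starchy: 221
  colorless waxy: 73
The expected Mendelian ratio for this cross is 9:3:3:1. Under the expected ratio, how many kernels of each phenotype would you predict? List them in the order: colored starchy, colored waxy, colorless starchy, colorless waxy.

Total ratio parts = 16. Expected numbers out of 1184:
  colored starchy: 1184 × 9/16 = 666
  colored waxy: 1184 × 3/16 = 222
  colorless starchy: 1184 × 3/16 = 222
  colorless waxy: 1184 × 1/16 = 74

666, 222, 222, 74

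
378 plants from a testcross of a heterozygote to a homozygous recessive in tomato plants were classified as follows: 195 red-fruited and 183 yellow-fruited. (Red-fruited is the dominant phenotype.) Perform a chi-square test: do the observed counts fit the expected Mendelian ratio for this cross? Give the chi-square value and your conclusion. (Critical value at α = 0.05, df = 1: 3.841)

A testcross of a heterozygote (Aa × aa) gives a 1:1 phenotypic ratio.
Expected counts for N = 378 under a 1:1 ratio (total parts = 2):
  red-fruited: 378 × 1/2 = 189
  yellow-fruited: 378 × 1/2 = 189
χ² = Σ (O − E)² / E
  red-fruited: (195 − 189)² / 189 = 0.1905
  yellow-fruited: (183 − 189)² / 189 = 0.1905
χ² = 0.1905 + 0.1905 = 0.381
Degrees of freedom = 2 − 1 = 1; critical value at α = 0.05 is 3.841.
Since 0.381 < 3.841, we fail to reject the null hypothesis — the data are consistent with the 1:1 ratio.

0.381; consistent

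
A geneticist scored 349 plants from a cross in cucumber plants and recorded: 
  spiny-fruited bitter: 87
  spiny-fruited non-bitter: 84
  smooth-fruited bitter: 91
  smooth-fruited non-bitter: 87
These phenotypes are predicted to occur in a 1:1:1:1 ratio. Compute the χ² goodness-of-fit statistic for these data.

Total ratio parts = 4. Expected numbers out of 349:
  spiny-fruited bitter: 349 × 1/4 = 87.25
  spiny-fruited non-bitter: 349 × 1/4 = 87.25
  smooth-fruited bitter: 349 × 1/4 = 87.25
  smooth-fruited non-bitter: 349 × 1/4 = 87.25
χ² = Σ (O − E)² / E
  spiny-fruited bitter: (87 − 87.25)² / 87.25 = 0.0007
  spiny-fruited non-bitter: (84 − 87.25)² / 87.25 = 0.1211
  smooth-fruited bitter: (91 − 87.25)² / 87.25 = 0.1612
  smooth-fruited non-bitter: (87 − 87.25)² / 87.25 = 0.0007
χ² = 0.0007 + 0.1211 + 0.1612 + 0.0007 = 0.2837 ≈ 0.284

0.284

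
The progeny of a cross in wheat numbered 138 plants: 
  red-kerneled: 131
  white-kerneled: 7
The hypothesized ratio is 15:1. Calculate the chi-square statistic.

0.327

Total ratio parts = 16. Expected numbers out of 138:
  red-kerneled: 138 × 15/16 = 129.375
  white-kerneled: 138 × 1/16 = 8.625
χ² = Σ (O − E)² / E
  red-kerneled: (131 − 129.375)² / 129.375 = 0.0204
  white-kerneled: (7 − 8.625)² / 8.625 = 0.3062
χ² = 0.0204 + 0.3062 = 0.3266 ≈ 0.327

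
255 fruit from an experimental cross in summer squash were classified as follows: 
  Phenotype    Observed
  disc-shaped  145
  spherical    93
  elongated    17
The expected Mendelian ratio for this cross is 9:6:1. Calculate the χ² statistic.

The 9:6:1 ratio has 16 parts, so with N = 255 the expected counts are:
  disc-shaped: 255 × 9/16 = 143.4375
  spherical: 255 × 6/16 = 95.625
  elongated: 255 × 1/16 = 15.9375
χ² = Σ (O − E)² / E
  disc-shaped: (145 − 143.4375)² / 143.4375 = 0.0170
  spherical: (93 − 95.625)² / 95.625 = 0.0721
  elongated: (17 − 15.9375)² / 15.9375 = 0.0708
χ² = 0.0170 + 0.0721 + 0.0708 = 0.1599 ≈ 0.160

0.160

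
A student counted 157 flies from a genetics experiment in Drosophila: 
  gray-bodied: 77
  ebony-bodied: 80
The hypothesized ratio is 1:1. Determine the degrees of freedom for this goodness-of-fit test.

A goodness-of-fit test with 2 phenotype classes has df = 2 − 1 = 1.

1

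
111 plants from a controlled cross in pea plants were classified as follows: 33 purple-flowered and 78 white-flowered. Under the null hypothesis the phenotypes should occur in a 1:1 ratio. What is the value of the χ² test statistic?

18.243

The 1:1 ratio has 2 parts, so with N = 111 the expected counts are:
  purple-flowered: 111 × 1/2 = 55.5
  white-flowered: 111 × 1/2 = 55.5
χ² = Σ (O − E)² / E
  purple-flowered: (33 − 55.5)² / 55.5 = 9.1216
  white-flowered: (78 − 55.5)² / 55.5 = 9.1216
χ² = 9.1216 + 9.1216 = 18.2432 ≈ 18.243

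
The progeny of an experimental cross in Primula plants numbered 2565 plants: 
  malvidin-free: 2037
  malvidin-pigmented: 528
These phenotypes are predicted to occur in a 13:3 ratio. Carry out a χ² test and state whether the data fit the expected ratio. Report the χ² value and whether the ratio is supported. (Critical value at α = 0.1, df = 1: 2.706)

Total ratio parts = 16. Expected numbers out of 2565:
  malvidin-free: 2565 × 13/16 = 2084.0625
  malvidin-pigmented: 2565 × 3/16 = 480.9375
χ² = Σ (O − E)² / E
  malvidin-free: (2037 − 2084.0625)² / 2084.0625 = 1.0628
  malvidin-pigmented: (528 − 480.9375)² / 480.9375 = 4.6053
χ² = 1.0628 + 4.6053 = 5.6681 ≈ 5.668
Degrees of freedom = 2 − 1 = 1; critical value at α = 0.1 is 2.706.
Since 5.668 > 2.706, we reject the null hypothesis — the data do not fit the 13:3 ratio.

5.668; not consistent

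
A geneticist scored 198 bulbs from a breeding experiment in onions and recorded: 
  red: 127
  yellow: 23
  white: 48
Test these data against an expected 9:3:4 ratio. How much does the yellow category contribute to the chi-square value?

The 9:3:4 ratio has 16 parts, so with N = 198 the expected counts are:
  red: 198 × 9/16 = 111.375
  yellow: 198 × 3/16 = 37.125
  white: 198 × 4/16 = 49.5
Contribution of yellow: (23 − 37.125)² / 37.125 = 5.3742

5.374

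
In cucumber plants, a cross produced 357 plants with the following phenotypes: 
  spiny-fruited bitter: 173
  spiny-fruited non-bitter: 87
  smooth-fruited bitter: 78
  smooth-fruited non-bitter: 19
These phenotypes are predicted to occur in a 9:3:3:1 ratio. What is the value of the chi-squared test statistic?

12.185

Expected counts for N = 357 under a 9:3:3:1 ratio (total parts = 16):
  spiny-fruited bitter: 357 × 9/16 = 200.8125
  spiny-fruited non-bitter: 357 × 3/16 = 66.9375
  smooth-fruited bitter: 357 × 3/16 = 66.9375
  smooth-fruited non-bitter: 357 × 1/16 = 22.3125
χ² = Σ (O − E)² / E
  spiny-fruited bitter: (173 − 200.8125)² / 200.8125 = 3.8520
  spiny-fruited non-bitter: (87 − 66.9375)² / 66.9375 = 6.0131
  smooth-fruited bitter: (78 − 66.9375)² / 66.9375 = 1.8283
  smooth-fruited non-bitter: (19 − 22.3125)² / 22.3125 = 0.4918
χ² = 3.8520 + 6.0131 + 1.8283 + 0.4918 = 12.1852 ≈ 12.185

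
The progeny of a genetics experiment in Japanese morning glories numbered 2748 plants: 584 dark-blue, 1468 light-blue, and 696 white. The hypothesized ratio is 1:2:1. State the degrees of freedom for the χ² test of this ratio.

A goodness-of-fit test with 3 phenotype classes has df = 3 − 1 = 2.

2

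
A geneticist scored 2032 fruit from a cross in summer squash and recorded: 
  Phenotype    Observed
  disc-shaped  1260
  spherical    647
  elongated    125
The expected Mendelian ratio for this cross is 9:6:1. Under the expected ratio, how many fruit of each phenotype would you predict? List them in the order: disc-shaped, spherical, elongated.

1143, 762, 127

Expected counts for N = 2032 under a 9:6:1 ratio (total parts = 16):
  disc-shaped: 2032 × 9/16 = 1143
  spherical: 2032 × 6/16 = 762
  elongated: 2032 × 1/16 = 127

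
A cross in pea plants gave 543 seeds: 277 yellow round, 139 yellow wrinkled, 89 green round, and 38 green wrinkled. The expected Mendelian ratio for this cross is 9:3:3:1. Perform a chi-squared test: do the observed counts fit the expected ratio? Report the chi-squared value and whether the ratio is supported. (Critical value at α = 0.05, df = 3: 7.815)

Total ratio parts = 16. Expected numbers out of 543:
  yellow round: 543 × 9/16 = 305.4375
  yellow wrinkled: 543 × 3/16 = 101.8125
  green round: 543 × 3/16 = 101.8125
  green wrinkled: 543 × 1/16 = 33.9375
χ² = Σ (O − E)² / E
  yellow round: (277 − 305.4375)² / 305.4375 = 2.6476
  yellow wrinkled: (139 − 101.8125)² / 101.8125 = 13.5829
  green round: (89 − 101.8125)² / 101.8125 = 1.6124
  green wrinkled: (38 − 33.9375)² / 33.9375 = 0.4863
χ² = 2.6476 + 13.5829 + 1.6124 + 0.4863 = 18.3292 ≈ 18.329
Degrees of freedom = 4 − 1 = 3; critical value at α = 0.05 is 7.815.
Since 18.329 > 7.815, we reject the null hypothesis — the data do not fit the 9:3:3:1 ratio.

18.329; not consistent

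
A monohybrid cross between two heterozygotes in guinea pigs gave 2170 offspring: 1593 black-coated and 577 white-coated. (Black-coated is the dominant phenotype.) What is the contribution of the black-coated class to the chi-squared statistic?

For a monohybrid cross between heterozygotes with complete dominance, the expected phenotypic ratio is 3:1.
Total ratio parts = 4. Expected numbers out of 2170:
  black-coated: 2170 × 3/4 = 1627.5
  white-coated: 2170 × 1/4 = 542.5
Contribution of black-coated: (1593 − 1627.5)² / 1627.5 = 0.7313

0.731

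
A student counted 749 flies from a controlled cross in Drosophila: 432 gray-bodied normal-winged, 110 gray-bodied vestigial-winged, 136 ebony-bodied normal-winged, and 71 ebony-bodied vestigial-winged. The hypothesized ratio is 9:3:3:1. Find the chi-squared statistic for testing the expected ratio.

19.506

Total ratio parts = 16. Expected numbers out of 749:
  gray-bodied normal-winged: 749 × 9/16 = 421.3125
  gray-bodied vestigial-winged: 749 × 3/16 = 140.4375
  ebony-bodied normal-winged: 749 × 3/16 = 140.4375
  ebony-bodied vestigial-winged: 749 × 1/16 = 46.8125
χ² = Σ (O − E)² / E
  gray-bodied normal-winged: (432 − 421.3125)² / 421.3125 = 0.2711
  gray-bodied vestigial-winged: (110 − 140.4375)² / 140.4375 = 6.5968
  ebony-bodied normal-winged: (136 − 140.4375)² / 140.4375 = 0.1402
  ebony-bodied vestigial-winged: (71 − 46.8125)² / 46.8125 = 12.4974
χ² = 0.2711 + 6.5968 + 0.1402 + 12.4974 = 19.5055 ≈ 19.506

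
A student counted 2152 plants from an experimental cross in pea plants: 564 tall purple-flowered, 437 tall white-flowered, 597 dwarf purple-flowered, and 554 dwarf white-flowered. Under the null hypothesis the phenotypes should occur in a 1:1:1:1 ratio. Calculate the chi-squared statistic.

27.164

Expected counts for N = 2152 under a 1:1:1:1 ratio (total parts = 4):
  tall purple-flowered: 2152 × 1/4 = 538
  tall white-flowered: 2152 × 1/4 = 538
  dwarf purple-flowered: 2152 × 1/4 = 538
  dwarf white-flowered: 2152 × 1/4 = 538
χ² = Σ (O − E)² / E
  tall purple-flowered: (564 − 538)² / 538 = 1.2565
  tall white-flowered: (437 − 538)² / 538 = 18.9610
  dwarf purple-flowered: (597 − 538)² / 538 = 6.4703
  dwarf white-flowered: (554 − 538)² / 538 = 0.4758
χ² = 1.2565 + 18.9610 + 6.4703 + 0.4758 = 27.1636 ≈ 27.164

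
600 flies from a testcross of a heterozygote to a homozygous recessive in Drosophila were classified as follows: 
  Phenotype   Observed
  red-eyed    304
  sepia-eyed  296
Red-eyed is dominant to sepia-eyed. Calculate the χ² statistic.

A testcross of a heterozygote (Aa × aa) gives a 1:1 phenotypic ratio.
Total ratio parts = 2. Expected numbers out of 600:
  red-eyed: 600 × 1/2 = 300
  sepia-eyed: 600 × 1/2 = 300
χ² = Σ (O − E)² / E
  red-eyed: (304 − 300)² / 300 = 0.0533
  sepia-eyed: (296 − 300)² / 300 = 0.0533
χ² = 0.0533 + 0.0533 = 0.1066 ≈ 0.107

0.107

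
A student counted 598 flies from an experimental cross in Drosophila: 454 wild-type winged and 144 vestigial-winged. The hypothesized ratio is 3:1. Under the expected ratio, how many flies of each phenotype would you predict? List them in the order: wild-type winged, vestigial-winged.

Total ratio parts = 4. Expected numbers out of 598:
  wild-type winged: 598 × 3/4 = 448.5
  vestigial-winged: 598 × 1/4 = 149.5

448.5, 149.5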